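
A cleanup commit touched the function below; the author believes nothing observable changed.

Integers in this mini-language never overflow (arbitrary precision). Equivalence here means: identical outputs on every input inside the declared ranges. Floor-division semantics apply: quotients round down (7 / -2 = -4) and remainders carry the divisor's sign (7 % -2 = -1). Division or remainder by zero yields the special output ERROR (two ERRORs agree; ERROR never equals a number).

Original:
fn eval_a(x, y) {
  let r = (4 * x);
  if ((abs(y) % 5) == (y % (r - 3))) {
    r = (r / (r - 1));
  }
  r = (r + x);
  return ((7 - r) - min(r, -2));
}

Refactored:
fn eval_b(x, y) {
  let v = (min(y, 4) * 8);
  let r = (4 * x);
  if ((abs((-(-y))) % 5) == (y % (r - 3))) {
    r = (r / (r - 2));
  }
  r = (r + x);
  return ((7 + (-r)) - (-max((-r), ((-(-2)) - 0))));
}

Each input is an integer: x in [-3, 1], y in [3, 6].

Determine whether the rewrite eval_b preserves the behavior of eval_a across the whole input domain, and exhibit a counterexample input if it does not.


These are not equivalent — on x=1, y=5 the outputs split (7 vs 6).
eval_a: r = 4; ((abs(y) % 5) == (y % (r - 3))) -> true; r = 1; r = 2; return 7
eval_b: v = 32; r = 4; ((abs((-(-y))) % 5) == (y % (r - 3))) -> true; r = 2; r = 3; return 6
verdict: not equivalent; witness: x=1, y=5


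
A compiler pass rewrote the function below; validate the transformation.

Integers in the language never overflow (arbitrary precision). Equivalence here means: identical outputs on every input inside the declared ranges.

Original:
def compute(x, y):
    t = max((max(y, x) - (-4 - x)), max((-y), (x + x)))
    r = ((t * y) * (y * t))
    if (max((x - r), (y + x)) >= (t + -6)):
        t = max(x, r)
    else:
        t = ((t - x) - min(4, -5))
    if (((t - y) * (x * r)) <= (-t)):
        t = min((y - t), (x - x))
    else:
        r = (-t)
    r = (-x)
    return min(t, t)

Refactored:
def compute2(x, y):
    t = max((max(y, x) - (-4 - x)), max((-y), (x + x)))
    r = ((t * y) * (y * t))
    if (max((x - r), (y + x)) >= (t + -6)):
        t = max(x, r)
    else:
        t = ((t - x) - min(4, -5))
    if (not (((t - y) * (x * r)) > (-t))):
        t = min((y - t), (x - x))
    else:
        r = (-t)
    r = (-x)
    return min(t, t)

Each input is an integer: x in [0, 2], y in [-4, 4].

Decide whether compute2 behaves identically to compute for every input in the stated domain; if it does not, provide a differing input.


Differences: comparison usage differs, and boolean connective usage differs — yet all 27 inputs agree.
verdict: equivalent


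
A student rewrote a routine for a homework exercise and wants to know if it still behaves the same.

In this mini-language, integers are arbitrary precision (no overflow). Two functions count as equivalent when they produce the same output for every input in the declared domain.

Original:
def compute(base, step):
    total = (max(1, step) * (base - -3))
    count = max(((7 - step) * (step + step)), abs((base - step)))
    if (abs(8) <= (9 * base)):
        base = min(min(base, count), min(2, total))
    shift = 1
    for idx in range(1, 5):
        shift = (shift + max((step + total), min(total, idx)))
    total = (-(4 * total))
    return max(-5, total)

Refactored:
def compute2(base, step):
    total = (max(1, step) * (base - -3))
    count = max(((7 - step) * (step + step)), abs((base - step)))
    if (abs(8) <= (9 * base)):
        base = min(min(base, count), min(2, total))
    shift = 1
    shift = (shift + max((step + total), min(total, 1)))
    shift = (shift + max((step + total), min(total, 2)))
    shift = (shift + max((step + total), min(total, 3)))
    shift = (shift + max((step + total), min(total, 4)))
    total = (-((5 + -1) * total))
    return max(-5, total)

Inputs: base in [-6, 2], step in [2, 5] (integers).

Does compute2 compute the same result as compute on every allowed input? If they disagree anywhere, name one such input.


Changes here: statement counts differ; also arithmetic usage differs; also constant usage differs; also loop structure differs; also min/max/abs usage differs; also local variable names differ; the full 36-point sweep finds no disagreement.
verdict: equivalent


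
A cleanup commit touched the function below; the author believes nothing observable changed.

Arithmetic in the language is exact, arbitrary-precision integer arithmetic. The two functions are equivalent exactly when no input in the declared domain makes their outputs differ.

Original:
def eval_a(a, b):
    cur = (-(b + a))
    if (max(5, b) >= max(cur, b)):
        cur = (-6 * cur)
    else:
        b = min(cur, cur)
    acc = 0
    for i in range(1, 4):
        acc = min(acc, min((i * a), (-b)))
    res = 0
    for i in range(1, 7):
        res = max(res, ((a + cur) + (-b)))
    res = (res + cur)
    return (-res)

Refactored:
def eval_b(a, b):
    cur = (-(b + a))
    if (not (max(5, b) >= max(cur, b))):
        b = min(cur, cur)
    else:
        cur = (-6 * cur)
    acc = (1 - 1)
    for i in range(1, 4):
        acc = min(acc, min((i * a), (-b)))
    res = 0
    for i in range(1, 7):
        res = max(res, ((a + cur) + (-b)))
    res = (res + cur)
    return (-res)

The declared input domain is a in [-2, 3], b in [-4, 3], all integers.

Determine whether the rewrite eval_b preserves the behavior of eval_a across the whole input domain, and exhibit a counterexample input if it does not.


Reading the diff, among the changes: constant usage differs, and arithmetic usage differs, and boolean connective usage differs.
As a probe, take a=2, b=3: eval_a runs cur := -5 | (max(5, b) >= max(cur, b)): true | cur := 30 | acc := 0 | iter i=1: | acc := -3 | iter i=2: | acc := -3 | iter i=3: | acc := -3 | res := 0 | iter i=1: | res := 29 | iter i=2: | res := 29 | iter i=3: | res := 29 | iter i=4: | res := 29 | iter i=5: | res := 29 | iter i=6: | res := 29 | res := 59 | result -59; eval_b runs cur := -5 | (not (max(5, b) >= max(cur, b))): false | cur := 30 | acc := 0 | iter i=1: | acc := -3 | iter i=2: | acc := -3 | iter i=3: | acc := -3 | res := 0 | iter i=1: | res := 29 | iter i=2: | res := 29 | iter i=3: | res := 29 | iter i=4: | res := 29 | iter i=5: | res := 29 | iter i=6: | res := 29 | res := 59 | result -59; both end at -59.
Checked all 48 inputs in the declared domain: the outputs agree on every one.
verdict: equivalent


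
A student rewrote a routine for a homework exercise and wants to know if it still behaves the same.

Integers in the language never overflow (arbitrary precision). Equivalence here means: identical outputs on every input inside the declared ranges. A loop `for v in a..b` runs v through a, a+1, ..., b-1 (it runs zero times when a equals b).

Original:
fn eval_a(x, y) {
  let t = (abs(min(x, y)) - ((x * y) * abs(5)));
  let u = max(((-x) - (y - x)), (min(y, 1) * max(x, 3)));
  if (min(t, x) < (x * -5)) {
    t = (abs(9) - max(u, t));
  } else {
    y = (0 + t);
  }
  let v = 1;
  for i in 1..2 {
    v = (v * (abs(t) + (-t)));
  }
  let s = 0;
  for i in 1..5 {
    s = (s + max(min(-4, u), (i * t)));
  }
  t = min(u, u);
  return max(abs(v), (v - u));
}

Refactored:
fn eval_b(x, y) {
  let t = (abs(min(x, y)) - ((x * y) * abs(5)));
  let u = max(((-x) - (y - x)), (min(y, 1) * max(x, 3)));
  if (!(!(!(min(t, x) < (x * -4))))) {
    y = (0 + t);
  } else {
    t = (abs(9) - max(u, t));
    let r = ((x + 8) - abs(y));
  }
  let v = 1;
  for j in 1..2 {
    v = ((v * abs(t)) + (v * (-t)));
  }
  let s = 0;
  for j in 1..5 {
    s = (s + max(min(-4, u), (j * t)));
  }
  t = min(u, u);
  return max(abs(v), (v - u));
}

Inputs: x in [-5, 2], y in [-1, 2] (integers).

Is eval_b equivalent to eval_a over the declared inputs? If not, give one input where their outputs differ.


Try x=2, y=1.
eval_a: t := -9 | u := 3 | (min(t, x) < (x * -5)): false | y := -9 | v := 1 | iter i=1: | v := 18 | s := 0 | iter i=1: | s := -4 | iter i=2: | s := -8 | iter i=3: | s := -12 | iter i=4: | s := -16 | t := 3 | result 18
eval_b: t := -9 | u := 3 | (!(!(!(min(t, x) < (x * -4))))): false | t := 6 | r := 9 | v := 1 | iter j=1: | v := 0 | s := 0 | iter j=1: | s := 6 | iter j=2: | s := 18 | iter j=3: | s := 36 | iter j=4: | s := 60 | t := 3 | result 0
18 against 0: the behavior changed.
verdict: not equivalent; witness: x=2, y=1


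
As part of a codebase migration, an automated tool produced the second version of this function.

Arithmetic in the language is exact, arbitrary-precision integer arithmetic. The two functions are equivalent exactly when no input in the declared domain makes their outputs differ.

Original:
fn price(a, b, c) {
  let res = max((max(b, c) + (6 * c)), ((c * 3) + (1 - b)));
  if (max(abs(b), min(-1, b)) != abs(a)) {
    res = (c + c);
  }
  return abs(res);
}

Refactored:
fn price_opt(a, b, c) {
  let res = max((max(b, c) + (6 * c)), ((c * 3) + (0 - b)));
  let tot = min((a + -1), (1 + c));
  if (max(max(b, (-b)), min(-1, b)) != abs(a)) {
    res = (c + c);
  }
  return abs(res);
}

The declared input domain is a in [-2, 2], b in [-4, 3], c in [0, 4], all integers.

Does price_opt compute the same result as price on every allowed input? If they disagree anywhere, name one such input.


At a=-2, b=-2, c=0: price gives 3, price_opt gives 2.
verdict: not equivalent; witness: a=-2, b=-2, c=0


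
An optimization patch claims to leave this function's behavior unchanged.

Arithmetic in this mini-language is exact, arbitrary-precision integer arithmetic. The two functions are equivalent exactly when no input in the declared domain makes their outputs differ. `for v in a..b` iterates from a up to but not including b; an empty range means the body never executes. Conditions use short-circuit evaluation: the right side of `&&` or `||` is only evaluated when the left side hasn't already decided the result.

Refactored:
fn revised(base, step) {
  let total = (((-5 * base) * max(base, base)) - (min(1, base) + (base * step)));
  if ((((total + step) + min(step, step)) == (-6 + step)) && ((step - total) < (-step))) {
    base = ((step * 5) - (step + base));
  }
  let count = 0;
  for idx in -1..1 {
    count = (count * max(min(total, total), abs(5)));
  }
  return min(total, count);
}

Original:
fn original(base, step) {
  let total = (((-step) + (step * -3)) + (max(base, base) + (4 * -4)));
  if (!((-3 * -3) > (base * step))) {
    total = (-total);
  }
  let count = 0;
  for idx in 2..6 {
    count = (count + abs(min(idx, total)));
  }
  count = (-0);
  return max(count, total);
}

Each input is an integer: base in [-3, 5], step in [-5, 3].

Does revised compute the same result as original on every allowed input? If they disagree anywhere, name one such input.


On input base=-3, step=-5, original returns 0 while revised returns -57.
verdict: not equivalent; witness: base=-3, step=-5


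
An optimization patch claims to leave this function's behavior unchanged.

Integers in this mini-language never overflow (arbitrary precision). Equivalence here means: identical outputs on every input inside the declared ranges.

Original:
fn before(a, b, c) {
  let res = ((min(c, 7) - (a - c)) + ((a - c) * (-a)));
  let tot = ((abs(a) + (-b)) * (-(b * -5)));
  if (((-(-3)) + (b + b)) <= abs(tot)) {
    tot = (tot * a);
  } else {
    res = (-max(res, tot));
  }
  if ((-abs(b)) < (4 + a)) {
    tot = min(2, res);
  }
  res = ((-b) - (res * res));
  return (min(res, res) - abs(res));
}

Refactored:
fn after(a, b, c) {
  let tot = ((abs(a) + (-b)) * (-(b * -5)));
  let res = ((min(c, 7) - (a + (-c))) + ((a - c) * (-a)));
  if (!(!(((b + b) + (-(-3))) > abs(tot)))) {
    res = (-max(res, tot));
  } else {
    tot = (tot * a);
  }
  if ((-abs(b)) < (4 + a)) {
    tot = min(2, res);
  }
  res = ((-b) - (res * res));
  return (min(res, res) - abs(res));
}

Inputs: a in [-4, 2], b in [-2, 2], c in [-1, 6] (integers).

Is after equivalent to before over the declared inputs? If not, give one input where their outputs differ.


The two are interchangeable: comparison usage differs, plus arithmetic usage differs, plus boolean connective usage differs, and every declared input agrees.
One worked example (a=-1, b=-2, c=1) — before: res becomes 1; next tot becomes -30; next (((-(-3)) + (b + b)) <= abs(tot)) evaluates to true; next tot becomes 30; next ((-abs(b)) < (4 + a)) evaluates to true; next tot becomes 1; next res becomes 1; next final value 0; after: tot becomes -30; next res becomes 1; next (!(!(((b + b) + (-(-3))) > abs(tot)))) evaluates to false; next tot becomes 30; next ((-abs(b)) < (4 + a)) evaluates to true; next tot becomes 1; next res becomes 1; next final value 0; agreement on 0.
Sweeping the whole domain (280 inputs) finds no disagreement.
verdict: equivalent


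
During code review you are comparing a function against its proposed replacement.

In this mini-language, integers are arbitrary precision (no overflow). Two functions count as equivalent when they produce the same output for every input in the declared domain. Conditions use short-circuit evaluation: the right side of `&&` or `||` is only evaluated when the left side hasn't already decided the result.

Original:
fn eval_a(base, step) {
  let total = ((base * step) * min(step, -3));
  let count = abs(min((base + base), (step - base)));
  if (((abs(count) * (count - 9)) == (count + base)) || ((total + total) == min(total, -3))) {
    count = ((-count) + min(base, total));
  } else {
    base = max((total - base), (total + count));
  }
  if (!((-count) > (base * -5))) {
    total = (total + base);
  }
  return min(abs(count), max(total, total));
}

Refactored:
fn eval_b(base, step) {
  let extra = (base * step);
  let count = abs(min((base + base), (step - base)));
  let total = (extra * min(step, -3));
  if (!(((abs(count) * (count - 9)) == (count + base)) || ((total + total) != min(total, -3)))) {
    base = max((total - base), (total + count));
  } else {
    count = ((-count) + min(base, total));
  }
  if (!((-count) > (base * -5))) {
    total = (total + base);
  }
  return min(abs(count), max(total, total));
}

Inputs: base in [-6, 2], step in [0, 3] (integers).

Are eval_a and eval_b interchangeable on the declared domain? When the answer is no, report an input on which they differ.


Not equivalent: base=-6, step=0 separates them (0 vs -6).
eval_a: total := 0 | count := 12 | (((abs(count) * (count - 9)) == (count + base)) || ((total + total) == min(total, -3))): false | base := 12 | (!((-count) > (base * -5))): false | result 0
eval_b: extra := 0 | count := 12 | total := 0 | (!(((abs(count) * (count - 9)) == (count + base)) || ((total + total) != min(total, -3)))): false | count := -18 | (!((-count) > (base * -5))): true | total := -6 | result -6
verdict: not equivalent; witness: base=-6, step=0


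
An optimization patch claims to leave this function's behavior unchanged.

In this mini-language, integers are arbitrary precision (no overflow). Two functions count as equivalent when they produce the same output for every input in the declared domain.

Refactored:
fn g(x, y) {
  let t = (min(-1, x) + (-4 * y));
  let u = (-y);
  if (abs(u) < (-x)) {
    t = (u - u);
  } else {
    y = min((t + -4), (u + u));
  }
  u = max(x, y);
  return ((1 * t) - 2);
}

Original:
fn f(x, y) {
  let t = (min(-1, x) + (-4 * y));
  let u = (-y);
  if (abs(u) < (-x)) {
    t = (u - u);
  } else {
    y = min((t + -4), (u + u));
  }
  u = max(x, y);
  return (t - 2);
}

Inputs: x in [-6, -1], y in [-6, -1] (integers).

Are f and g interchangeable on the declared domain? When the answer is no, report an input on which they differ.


Behavior is preserved: although constant usage differs; also arithmetic usage differs, the outputs never diverge.
One worked example (x=-2, y=-6) — f: t := 22 | u := 6 | (abs(u) < (-x)): false | y := 12 | u := 12 | result 20; g: t := 22 | u := 6 | (abs(u) < (-x)): false | y := 12 | u := 12 | result 20; agreement on 20.
Checked all 36 inputs in the declared domain: the outputs agree on every one.
verdict: equivalent


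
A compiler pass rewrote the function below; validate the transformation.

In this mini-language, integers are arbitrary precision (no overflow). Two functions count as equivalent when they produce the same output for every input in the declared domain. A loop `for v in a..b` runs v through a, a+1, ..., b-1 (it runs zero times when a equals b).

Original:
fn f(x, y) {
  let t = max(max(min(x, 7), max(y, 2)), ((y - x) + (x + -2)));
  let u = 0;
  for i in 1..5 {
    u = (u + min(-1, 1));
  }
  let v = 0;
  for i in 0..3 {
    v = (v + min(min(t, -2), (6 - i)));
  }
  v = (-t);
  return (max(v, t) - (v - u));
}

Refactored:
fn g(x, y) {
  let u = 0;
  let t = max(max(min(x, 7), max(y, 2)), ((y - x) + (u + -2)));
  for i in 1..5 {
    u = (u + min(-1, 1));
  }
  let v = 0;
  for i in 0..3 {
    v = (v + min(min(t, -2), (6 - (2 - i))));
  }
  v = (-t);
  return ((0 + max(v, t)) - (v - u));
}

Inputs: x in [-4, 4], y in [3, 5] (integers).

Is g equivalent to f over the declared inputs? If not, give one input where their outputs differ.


Evaluate both at x=-4, y=3.
f: t := 3 | u := 0 | iter i=1: | u := -1 | iter i=2: | u := -2 | iter i=3: | u := -3 | iter i=4: | u := -4 | v := 0 | iter i=0: | v := -2 | iter i=1: | v := -4 | iter i=2: | v := -6 | v := -3 | result 2
g: u := 0 | t := 5 | iter i=1: | u := -1 | iter i=2: | u := -2 | iter i=3: | u := -3 | iter i=4: | u := -4 | v := 0 | iter i=0: | v := -2 | iter i=1: | v := -4 | iter i=2: | v := -6 | v := -5 | result 6
2 and 6 differ, so these are not the same function on this domain.
verdict: not equivalent; witness: x=-4, y=3


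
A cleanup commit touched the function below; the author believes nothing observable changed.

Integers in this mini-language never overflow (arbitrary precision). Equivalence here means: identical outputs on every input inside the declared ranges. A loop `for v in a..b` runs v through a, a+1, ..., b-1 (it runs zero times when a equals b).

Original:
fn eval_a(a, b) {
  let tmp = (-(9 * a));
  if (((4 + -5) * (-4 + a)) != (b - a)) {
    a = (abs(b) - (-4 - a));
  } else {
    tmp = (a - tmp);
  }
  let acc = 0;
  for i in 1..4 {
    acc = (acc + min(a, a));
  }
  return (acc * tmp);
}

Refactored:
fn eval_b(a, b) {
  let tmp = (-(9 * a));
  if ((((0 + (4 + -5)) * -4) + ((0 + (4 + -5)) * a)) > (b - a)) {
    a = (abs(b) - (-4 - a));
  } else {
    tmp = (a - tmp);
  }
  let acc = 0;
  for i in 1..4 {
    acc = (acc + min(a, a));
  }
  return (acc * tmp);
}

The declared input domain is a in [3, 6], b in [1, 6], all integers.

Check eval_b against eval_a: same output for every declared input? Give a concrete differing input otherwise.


There is a counterexample at a=3, b=5: -972 on one side, 270 on the other.
eval_a: tmp=-27, then (((4 + -5) * (-4 + a)) != (b - a)) is true, then a=12, then acc=0, then (i=1), then acc=12, then (i=2), then acc=24, then (i=3), then acc=36, then returns -972
eval_b: tmp=-27, then ((((0 + (4 + -5)) * -4) + ((0 + (4 + -5)) * a)) > (b - a)) is false, then tmp=30, then acc=0, then (i=1), then acc=3, then (i=2), then acc=6, then (i=3), then acc=9, then returns 270
verdict: not equivalent; witness: a=3, b=5


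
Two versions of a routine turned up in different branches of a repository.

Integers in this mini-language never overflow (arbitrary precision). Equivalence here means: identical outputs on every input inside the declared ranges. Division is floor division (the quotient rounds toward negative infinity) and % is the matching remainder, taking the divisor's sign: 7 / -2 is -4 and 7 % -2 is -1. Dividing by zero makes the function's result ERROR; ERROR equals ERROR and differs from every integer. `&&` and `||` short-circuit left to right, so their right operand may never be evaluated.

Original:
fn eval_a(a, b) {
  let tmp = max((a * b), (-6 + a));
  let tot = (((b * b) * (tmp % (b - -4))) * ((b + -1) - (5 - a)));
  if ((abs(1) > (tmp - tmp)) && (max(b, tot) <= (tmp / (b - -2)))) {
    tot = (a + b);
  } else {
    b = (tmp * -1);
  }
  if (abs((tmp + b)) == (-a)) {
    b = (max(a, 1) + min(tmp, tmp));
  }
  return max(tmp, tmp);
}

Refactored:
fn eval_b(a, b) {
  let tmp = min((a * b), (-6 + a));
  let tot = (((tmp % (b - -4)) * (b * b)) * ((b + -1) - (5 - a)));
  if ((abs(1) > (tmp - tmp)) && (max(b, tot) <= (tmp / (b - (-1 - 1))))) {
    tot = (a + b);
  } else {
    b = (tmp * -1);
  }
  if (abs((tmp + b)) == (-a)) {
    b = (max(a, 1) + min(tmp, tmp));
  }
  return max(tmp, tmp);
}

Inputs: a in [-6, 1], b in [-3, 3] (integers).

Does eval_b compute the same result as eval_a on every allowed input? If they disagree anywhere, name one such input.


There is a counterexample at a=-6, b=-3: 18 on one side, -12 on the other.
eval_a: tmp = 18; tot = 0; ((abs(1) > (tmp - tmp)) && (max(b, tot) <= (tmp / (b - -2)))) -> false; b = -18; (abs((tmp + b)) == (-a)) -> false; return 18
eval_b: tmp = -12; tot = 0; ((abs(1) > (tmp - tmp)) && (max(b, tot) <= (tmp / (b - (-1 - 1))))) -> true; tot = -9; (abs((tmp + b)) == (-a)) -> false; return -12
verdict: not equivalent; witness: a=-6, b=-3


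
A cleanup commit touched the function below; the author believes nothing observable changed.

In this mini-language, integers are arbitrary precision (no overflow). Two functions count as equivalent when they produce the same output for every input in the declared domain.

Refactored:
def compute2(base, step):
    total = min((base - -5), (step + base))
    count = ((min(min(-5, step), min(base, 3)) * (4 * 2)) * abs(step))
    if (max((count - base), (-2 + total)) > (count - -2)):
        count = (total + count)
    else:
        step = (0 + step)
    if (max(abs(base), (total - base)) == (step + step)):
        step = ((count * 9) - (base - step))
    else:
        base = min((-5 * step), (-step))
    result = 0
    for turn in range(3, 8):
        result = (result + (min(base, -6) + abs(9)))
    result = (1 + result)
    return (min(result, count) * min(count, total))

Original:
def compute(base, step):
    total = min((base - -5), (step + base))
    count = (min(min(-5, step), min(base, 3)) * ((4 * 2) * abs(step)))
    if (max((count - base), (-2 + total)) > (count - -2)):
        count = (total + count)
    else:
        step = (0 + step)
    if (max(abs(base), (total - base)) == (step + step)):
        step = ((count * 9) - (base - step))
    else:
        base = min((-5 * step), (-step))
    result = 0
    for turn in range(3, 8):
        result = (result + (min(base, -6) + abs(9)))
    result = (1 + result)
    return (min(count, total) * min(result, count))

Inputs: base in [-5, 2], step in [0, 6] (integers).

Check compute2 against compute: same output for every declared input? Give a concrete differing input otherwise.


Reading the diff, among the changes: same computation, different form.
One worked example (base=-5, step=1) — compute: total = -4; count = -40; (max((count - base), (-2 + total)) > (count - -2)) -> true; count = -44; (max(abs(base), (total - base)) == (step + step)) -> false; base = -5; result = 0; [turn=3]; result = 3; [turn=4]; result = 6; [turn=5]; result = 9; [turn=6]; result = 12; [turn=7]; result = 15; result = 16; return 1936; compute2: total = -4; count = -40; (max((count - base), (-2 + total)) > (count - -2)) -> true; count = -44; (max(abs(base), (total - base)) == (step + step)) -> false; base = -5; result = 0; [turn=3]; result = 3; [turn=4]; result = 6; [turn=5]; result = 9; [turn=6]; result = 12; [turn=7]; result = 15; result = 16; return 1936; agreement on 1936.
Checked all 56 inputs in the declared domain: the outputs agree on every one.
verdict: equivalent


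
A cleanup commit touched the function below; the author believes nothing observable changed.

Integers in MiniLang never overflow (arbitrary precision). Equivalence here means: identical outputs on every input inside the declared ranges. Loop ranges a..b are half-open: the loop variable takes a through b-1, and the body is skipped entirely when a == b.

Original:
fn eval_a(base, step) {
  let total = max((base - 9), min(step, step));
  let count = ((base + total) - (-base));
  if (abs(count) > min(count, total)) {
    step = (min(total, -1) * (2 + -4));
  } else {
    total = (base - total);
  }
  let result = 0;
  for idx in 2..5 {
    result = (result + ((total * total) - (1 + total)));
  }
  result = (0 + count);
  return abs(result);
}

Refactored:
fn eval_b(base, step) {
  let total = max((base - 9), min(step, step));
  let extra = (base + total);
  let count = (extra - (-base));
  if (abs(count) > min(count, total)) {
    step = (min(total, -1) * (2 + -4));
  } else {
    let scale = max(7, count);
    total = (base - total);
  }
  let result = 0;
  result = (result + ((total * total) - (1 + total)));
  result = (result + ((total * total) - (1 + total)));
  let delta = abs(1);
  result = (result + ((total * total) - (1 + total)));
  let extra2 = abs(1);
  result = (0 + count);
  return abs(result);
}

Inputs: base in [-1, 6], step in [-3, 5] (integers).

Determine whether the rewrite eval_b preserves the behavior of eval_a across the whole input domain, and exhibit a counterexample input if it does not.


The two are interchangeable: min/max/abs usage differs; constant usage differs; arithmetic usage differs; statement counts differ; local variable names differ; loop structure differs, and every declared input agrees.
One worked example (base=0, step=0) — eval_a: total := 0 | count := 0 | (abs(count) > min(count, total)): false | total := 0 | result := 0 | iter idx=2: | result := -1 | iter idx=3: | result := -2 | iter idx=4: | result := -3 | result := 0 | result 0; eval_b: total := 0 | extra := 0 | count := 0 | (abs(count) > min(count, total)): false | scale := 7 | total := 0 | result := 0 | result := -1 | result := -2 | delta := 1 | result := -3 | extra2 := 1 | result := 0 | result 0; agreement on 0.
Across all 72 domain points the two functions coincide.
verdict: equivalent


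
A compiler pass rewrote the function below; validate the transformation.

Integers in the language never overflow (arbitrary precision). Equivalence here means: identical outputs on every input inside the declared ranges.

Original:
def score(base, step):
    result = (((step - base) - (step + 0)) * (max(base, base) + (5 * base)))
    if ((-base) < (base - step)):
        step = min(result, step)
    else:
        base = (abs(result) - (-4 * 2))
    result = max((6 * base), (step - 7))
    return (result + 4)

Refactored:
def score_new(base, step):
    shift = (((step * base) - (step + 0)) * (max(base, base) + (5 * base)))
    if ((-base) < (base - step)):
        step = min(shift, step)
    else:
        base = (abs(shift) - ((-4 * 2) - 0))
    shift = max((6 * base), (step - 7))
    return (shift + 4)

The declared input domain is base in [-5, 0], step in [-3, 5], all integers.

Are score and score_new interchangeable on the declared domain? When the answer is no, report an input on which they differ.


At base=-5, step=-3: score gives 952, score_new gives 3292.
verdict: not equivalent; witness: base=-5, step=-3


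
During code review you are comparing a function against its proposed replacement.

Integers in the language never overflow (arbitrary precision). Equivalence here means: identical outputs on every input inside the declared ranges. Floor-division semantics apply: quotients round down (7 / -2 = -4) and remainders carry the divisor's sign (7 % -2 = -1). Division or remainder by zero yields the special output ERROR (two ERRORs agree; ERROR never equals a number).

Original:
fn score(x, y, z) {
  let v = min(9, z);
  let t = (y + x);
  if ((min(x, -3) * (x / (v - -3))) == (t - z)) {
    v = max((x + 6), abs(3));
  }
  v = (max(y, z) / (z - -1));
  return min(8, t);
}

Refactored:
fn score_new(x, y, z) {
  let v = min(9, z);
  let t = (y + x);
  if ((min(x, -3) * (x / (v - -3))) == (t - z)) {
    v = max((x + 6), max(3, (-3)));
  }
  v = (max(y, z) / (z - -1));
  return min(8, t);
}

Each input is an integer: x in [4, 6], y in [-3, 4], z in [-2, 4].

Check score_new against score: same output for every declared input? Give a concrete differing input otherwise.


Reading the diff, among the changes: constant usage differs, and min/max/abs usage differs.
Tracing x=4, y=-1, z=4: score: v becomes 4; next t becomes 3; next ((min(x, -3) * (x / (v - -3))) == (t - z)) evaluates to false; next v becomes 0; next final value 3 | score_new: v becomes 4; next t becomes 3; next ((min(x, -3) * (x / (v - -3))) == (t - z)) evaluates to false; next v becomes 0; next final value 3 — matching result 3.
An exhaustive pass over the 168 declared inputs shows identical outputs.
verdict: equivalent


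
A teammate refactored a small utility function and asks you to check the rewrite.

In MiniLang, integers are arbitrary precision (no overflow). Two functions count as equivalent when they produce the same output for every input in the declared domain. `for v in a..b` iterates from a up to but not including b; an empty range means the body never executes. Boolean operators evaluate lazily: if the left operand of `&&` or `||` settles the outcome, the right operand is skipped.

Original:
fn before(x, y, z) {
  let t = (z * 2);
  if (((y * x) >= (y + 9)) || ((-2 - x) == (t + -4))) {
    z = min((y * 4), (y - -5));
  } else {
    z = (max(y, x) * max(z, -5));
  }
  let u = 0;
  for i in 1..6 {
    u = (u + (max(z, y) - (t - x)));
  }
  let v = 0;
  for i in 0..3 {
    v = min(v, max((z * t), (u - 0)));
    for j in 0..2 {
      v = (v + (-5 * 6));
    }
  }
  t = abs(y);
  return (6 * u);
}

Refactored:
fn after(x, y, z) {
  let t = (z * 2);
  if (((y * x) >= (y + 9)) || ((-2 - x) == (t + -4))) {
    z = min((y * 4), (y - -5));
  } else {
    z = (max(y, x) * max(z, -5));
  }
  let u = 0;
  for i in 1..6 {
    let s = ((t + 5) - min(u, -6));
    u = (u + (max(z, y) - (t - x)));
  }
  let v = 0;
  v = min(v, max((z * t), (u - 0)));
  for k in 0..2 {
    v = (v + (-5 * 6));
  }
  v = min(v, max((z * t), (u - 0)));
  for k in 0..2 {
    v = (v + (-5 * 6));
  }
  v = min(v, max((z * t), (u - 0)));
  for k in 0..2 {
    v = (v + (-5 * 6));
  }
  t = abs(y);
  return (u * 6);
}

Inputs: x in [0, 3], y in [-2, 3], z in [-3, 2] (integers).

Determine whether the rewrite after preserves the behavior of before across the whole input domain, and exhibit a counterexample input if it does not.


Changes here: constant usage differs; and loop structure differs; and min/max/abs usage differs; and statement counts differ; and arithmetic usage differs; and local variable names differ; the full 144-point sweep finds no disagreement.
verdict: equivalent


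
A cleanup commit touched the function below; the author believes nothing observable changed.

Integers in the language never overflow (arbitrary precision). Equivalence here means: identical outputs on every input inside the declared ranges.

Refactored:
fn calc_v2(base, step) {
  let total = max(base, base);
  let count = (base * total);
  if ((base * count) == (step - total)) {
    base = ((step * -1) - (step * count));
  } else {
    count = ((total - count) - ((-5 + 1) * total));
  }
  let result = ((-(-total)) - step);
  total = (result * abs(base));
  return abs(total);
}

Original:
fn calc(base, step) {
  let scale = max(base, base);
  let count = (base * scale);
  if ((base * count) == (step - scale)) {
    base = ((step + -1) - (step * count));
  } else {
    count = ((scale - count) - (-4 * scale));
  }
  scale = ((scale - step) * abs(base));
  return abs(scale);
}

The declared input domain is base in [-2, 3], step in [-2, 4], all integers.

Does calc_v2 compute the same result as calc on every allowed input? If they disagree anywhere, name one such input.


Not equivalent: base=-1, step=-2 separates them (1 vs 4).
calc: scale becomes -1; next count becomes 1; next ((base * count) == (step - scale)) evaluates to true; next base becomes -1; next scale becomes 1; next final value 1
calc_v2: total becomes -1; next count becomes 1; next ((base * count) == (step - total)) evaluates to true; next base becomes 4; next result becomes 1; next total becomes 4; next final value 4
verdict: not equivalent; witness: base=-1, step=-2


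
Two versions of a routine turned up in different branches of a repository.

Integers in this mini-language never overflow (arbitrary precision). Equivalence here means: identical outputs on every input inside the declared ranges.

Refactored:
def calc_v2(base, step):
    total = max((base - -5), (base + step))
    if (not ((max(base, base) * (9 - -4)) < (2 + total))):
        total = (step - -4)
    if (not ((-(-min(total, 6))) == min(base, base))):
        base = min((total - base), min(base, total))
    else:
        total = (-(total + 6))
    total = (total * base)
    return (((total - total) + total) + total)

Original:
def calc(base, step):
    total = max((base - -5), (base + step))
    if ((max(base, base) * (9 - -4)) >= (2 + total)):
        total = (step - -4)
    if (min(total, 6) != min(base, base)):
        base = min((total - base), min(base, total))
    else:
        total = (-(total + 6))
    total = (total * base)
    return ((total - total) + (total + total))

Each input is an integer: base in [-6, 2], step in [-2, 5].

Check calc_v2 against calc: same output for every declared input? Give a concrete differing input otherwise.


Equivalent — the differences include comparison usage differs, plus boolean connective usage differs, yet no declared input distinguishes the two.
Spot check at base=-3, step=1 — calc: total becomes 2; next ((max(base, base) * (9 - -4)) >= (2 + total)) evaluates to false; next (min(total, 6) != min(base, base)) evaluates to true; next base becomes -3; next total becomes -6; next final value -12. calc_v2: total becomes 2; next (not ((max(base, base) * (9 - -4)) < (2 + total))) evaluates to false; next (not ((-(-min(total, 6))) == min(base, base))) evaluates to true; next base becomes -3; next total becomes -6; next final value -12. Both give -12.
Sweeping the whole domain (72 inputs) finds no disagreement.
verdict: equivalent


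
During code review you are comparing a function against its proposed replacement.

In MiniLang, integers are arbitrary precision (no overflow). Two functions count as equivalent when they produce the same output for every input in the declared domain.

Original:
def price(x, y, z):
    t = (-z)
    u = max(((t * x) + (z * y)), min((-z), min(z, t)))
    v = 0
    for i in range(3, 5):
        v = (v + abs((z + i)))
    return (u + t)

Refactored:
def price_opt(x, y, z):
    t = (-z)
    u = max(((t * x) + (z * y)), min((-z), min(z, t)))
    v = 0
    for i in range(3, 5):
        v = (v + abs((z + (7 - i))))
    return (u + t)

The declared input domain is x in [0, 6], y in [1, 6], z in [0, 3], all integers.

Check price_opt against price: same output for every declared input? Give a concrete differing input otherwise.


Equivalent — the differences include constant usage differs; arithmetic usage differs, yet no declared input distinguishes the two.
Tracing x=1, y=1, z=1: price: t = -1; u = 0; v = 0; [i=3]; v = 4; [i=4]; v = 9; return -1 | price_opt: t = -1; u = 0; v = 0; [i=3]; v = 5; [i=4]; v = 9; return -1 — matching result -1.
Checked all 168 inputs in the declared domain: the outputs agree on every one.
verdict: equivalent


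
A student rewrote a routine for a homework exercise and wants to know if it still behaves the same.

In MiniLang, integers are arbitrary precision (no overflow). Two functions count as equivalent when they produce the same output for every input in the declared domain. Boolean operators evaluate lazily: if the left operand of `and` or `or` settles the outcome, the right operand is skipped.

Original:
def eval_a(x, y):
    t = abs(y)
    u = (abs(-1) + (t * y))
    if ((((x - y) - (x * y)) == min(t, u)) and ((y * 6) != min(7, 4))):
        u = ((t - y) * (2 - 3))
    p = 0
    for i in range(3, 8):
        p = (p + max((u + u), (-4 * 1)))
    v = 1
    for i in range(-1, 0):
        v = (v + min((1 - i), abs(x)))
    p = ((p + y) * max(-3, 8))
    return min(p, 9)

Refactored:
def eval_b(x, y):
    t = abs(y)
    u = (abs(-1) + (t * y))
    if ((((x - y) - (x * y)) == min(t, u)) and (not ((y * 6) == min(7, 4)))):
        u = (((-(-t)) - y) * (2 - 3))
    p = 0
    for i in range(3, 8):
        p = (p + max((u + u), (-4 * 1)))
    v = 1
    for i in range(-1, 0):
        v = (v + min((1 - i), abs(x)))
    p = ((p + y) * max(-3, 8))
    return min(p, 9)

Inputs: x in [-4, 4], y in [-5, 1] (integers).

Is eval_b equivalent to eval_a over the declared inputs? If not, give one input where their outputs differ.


Side by side, the visible changes include: comparison usage differs, and boolean connective usage differs.
As a probe, take x=-1, y=0: eval_a runs t := 0 | u := 1 | ((((x - y) - (x * y)) == min(t, u)) and ((y * 6) != min(7, 4))): false | p := 0 | iter i=3: | p := 2 | iter i=4: | p := 4 | iter i=5: | p := 6 | iter i=6: | p := 8 | iter i=7: | p := 10 | v := 1 | iter i=-1: | v := 2 | p := 80 | result 9; eval_b runs t := 0 | u := 1 | ((((x - y) - (x * y)) == min(t, u)) and (not ((y * 6) == min(7, 4)))): false | p := 0 | iter i=3: | p := 2 | iter i=4: | p := 4 | iter i=5: | p := 6 | iter i=6: | p := 8 | iter i=7: | p := 10 | v := 1 | iter i=-1: | v := 2 | p := 80 | result 9; both end at 9.
An exhaustive pass over the 63 declared inputs shows identical outputs.
verdict: equivalent


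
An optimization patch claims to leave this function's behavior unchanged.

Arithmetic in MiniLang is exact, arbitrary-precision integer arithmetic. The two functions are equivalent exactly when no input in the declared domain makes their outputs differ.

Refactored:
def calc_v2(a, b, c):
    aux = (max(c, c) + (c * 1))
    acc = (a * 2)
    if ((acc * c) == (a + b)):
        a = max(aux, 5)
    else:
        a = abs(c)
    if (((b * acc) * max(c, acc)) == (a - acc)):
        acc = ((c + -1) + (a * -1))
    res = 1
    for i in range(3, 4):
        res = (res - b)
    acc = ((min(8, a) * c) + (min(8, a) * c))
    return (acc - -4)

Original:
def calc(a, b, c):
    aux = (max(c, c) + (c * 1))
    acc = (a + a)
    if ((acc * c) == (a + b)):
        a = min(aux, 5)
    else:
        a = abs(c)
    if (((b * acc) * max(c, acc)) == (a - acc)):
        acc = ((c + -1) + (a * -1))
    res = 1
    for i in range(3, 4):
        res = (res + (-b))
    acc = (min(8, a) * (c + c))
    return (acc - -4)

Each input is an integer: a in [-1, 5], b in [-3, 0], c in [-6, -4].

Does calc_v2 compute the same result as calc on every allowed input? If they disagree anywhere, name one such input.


The rewrite breaks on a=0, b=0, c=-6, where the results are 148 and -56.
calc: aux=-12, then acc=0, then ((acc * c) == (a + b)) is true, then a=-12, then (((b * acc) * max(c, acc)) == (a - acc)) is false, then res=1, then (i=3), then res=1, then acc=144, then returns 148
calc_v2: aux=-12, then acc=0, then ((acc * c) == (a + b)) is true, then a=5, then (((b * acc) * max(c, acc)) == (a - acc)) is false, then res=1, then (i=3), then res=1, then acc=-60, then returns -56
verdict: not equivalent; witness: a=0, b=0, c=-6


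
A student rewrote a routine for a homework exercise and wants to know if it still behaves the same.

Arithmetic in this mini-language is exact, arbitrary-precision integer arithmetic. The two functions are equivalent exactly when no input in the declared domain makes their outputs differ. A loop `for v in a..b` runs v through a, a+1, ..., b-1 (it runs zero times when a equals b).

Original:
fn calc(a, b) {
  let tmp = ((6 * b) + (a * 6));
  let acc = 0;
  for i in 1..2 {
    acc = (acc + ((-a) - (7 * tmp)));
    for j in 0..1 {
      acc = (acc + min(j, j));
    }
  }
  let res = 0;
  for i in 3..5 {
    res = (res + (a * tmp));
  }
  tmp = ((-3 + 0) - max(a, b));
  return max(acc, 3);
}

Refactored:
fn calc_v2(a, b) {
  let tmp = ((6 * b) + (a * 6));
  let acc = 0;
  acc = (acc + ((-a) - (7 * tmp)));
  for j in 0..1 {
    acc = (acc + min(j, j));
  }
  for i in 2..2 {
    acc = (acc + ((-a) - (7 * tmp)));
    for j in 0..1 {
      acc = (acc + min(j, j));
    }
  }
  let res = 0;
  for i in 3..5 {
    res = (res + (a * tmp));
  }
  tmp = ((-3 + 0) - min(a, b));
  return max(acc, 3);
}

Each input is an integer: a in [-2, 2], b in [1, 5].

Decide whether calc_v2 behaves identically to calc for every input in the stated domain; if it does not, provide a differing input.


Equivalent. The one real change (`max(a, b)` became `min(a, b)`) has no effect anywhere in the declared ranges.
Checked all 25 inputs in the declared domain: the outputs agree on every one.
As a probe, take a=-2, b=4: calc runs tmp := 12 | acc := 0 | iter i=1: | acc := -82 | iter j=0: | acc := -82 | res := 0 | iter i=3: | res := -24 | iter i=4: | res := -48 | tmp := -7 | result 3; calc_v2 runs tmp := 12 | acc := 0 | acc := -82 | iter j=0: | acc := -82 | loop over i: empty range | res := 0 | iter i=3: | res := -24 | iter i=4: | res := -48 | tmp := -1 | result 3; both end at 3.
verdict: equivalent
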